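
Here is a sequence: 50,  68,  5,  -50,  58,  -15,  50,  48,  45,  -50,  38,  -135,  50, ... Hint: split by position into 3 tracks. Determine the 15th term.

Split by position mod 3 into 3 tracks.
Subsequence A = 50, -50, 50, -50, 50: oscillating between 50 and -50.
Subsequence B = 68, 58, 48, 38: linear: a_n = 78 − 10·n.
Subsequence C = 5, -15, 45, -135: geometric with ratio -3.
The 15th slot belongs to subsequence C; its 5th term is 405.

405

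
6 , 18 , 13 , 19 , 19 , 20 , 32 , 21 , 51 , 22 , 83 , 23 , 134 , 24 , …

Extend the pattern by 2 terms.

The terms cycle through 2 interleaved subsequences.
Track A = 6, 13, 19, 32, 51, 83, 134: each term equals the sum of the previous two.
Track B = 18, 19, 20, 21, 22, 23, 24: arithmetic, step +1.
Position 15 → track A, term 8 = 217.
Term 16 comes from track B (its 8th entry): 25.

217, 25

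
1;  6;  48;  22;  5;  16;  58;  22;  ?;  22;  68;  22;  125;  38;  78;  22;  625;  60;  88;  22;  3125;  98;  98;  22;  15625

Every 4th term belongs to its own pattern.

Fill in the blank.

25

Taking every 4th term gives 4 separate tracks.
Stream A: 1, 5, ?, 125, 625, 3125, 15625. Powers 5^0, 5^1, 5^2, ….
Stream B: 6, 16, 22, 38, 60, 98. A Fibonacci-like recurrence a_n = a_{n-1} + a_{n-2}.
Stream C: 48, 58, 68, 78, 88, 98. Adding 10 each time.
Stream D: 22, 22, 22, 22, 22, 22. The constant sequence 22.
Stream A's pattern makes the blank 25.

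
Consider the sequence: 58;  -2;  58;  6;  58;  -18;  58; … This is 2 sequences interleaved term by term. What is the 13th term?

Split by position mod 2 into 2 tracks.
Track A is 58, 58, 58, 58, which is the constant sequence 58.
Track B is -2, 6, -18, which is geometric with ratio -3.
Position 13 → track A, term 7 = 58.

58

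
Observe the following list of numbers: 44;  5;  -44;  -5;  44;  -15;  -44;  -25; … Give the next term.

Positions 1, 3, 5, … form one subsequence and positions 2, 4, 6, … form another.
Stream A: 44, -44, 44, -44 (the oscillation 44·(−1)^(n+1)).
Stream B: 5, -5, -15, -25 (arithmetic, step −10).
Position 9 → stream A, term 5 = 44.

44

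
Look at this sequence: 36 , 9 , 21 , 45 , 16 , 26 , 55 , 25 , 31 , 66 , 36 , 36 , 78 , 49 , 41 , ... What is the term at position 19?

Read the sequence 3 terms at a time; column i is its own pattern.
Track A: 36, 45, 55, 66, 78. Triangular numbers n(n+1)/2 for n = 8, 9, ….
Track B: 9, 16, 25, 36, 49. Perfect squares starting at 3².
Track C: 21, 26, 31, 36, 41. Linear: a_n = 16 + 5·n.
Position 19 → track A, term 7 = 105.

105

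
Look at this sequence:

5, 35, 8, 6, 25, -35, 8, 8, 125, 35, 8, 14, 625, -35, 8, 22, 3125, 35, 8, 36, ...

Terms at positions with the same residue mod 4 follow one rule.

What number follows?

15625

Read the sequence 4 terms at a time; column i is its own pattern.
Stream A: 5, 25, 125, 625, 3125. Geometric with ratio 5.
Stream B: 35, -35, 35, -35, 35. Alternating ±35.
Stream C: 8, 8, 8, 8, 8. Constant 8.
Stream D: 6, 8, 14, 22, 36. Fibonacci-style (each term is the sum of the two before it).
The 21st slot belongs to stream A; its 6th term is 15625.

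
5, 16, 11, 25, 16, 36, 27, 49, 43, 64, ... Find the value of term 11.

Split by position mod 2 into 2 tracks.
Subsequence A: 5, 11, 16, 27, 43. Fibonacci-style (each term is the sum of the two before it).
Subsequence B: 16, 25, 36, 49, 64. Consecutive squares n² from n = 4.
Term 11 comes from subsequence A (its 6th entry): 70.

70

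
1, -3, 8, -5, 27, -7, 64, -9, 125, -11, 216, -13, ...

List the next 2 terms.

The terms cycle through 2 interleaved subsequences.
Track A is 1, 8, 27, 64, 125, 216, which is the cubes 1³, 2³, 3³, ….
Track B is -3, -5, -7, -9, -11, -13, which is linear: a_n = -1 − 2·n.
Term 13 comes from track A (its 7th entry): 343.
Term 14 comes from track B (its 7th entry): -15.

343, -15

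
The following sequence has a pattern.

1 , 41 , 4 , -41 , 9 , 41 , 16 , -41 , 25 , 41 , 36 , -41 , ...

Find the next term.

Odd-indexed and even-indexed terms follow separate rules.
Track A = 1, 4, 9, 16, 25, 36: the squares 1², 2², 3², ….
Track B = 41, -41, 41, -41, 41, -41: oscillating between 41 and -41.
Position 13 → track A, term 7 = 49.

49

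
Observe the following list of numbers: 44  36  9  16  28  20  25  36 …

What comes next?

12

The slot pattern repeats as AABB (period 4), so there are 2 interleaved tracks.
Track A = 44, 36, 28, 20: arithmetic, step −8.
Track B = 9, 16, 25, 36: perfect squares starting at 3².
Position 9 falls in track A as its term 5, giving 12.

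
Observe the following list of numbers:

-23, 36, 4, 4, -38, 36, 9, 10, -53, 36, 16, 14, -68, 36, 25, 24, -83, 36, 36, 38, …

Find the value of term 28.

The terms cycle through 4 interleaved subsequences.
Track A is -23, -38, -53, -68, -83, which is arithmetic, step −15.
Track B is 36, 36, 36, 36, 36, which is constant 36.
Track C is 4, 9, 16, 25, 36, which is consecutive squares n² from n = 2.
Track D is 4, 10, 14, 24, 38, which is Fibonacci-style (each term is the sum of the two before it).
Position 28 → track D, term 7 = 100.

100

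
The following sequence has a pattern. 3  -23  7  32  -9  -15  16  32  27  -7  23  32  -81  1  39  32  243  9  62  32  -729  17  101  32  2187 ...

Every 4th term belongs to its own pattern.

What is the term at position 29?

-6561

Read the sequence 4 terms at a time; column i is its own pattern.
Track A: 3, -9, 27, -81, 243, -729, 2187. Geometric with ratio -3.
Track B: -23, -15, -7, 1, 9, 17. Adding 8 each time.
Track C: 7, 16, 23, 39, 62, 101. A Fibonacci-like recurrence a_n = a_{n-1} + a_{n-2}.
Track D: 32, 32, 32, 32, 32, 32. Always 32.
Position 29 falls in track A as its term 8, giving -6561.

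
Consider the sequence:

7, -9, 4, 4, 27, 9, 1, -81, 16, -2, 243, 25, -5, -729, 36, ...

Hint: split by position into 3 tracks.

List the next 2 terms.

-8, 2187

Split by position mod 3 into 3 tracks.
Subsequence A: 7, 4, 1, -2, -5. Arithmetic with common difference −3.
Subsequence B: -9, 27, -81, 243, -729. A geometric progression (common ratio -3).
Subsequence C: 4, 9, 16, 25, 36. Consecutive squares n² from n = 2.
Position 16 → subsequence A, term 6 = -8.
Term 17 comes from subsequence B (its 6th entry): 2187.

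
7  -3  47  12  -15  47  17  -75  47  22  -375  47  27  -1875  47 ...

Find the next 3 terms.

32, -9375, 47

Split by position mod 3 into 3 tracks.
Track A = 7, 12, 17, 22, 27: linear: a_n = 2 + 5·n.
Track B = -3, -15, -75, -375, -1875: geometric, ×5 each step.
Track C = 47, 47, 47, 47, 47: always 47.
Position 16 → track A, term 6 = 32.
Position 17 falls in track B as its term 6, giving -9375.
Position 18 falls in track C as its term 6, giving 47.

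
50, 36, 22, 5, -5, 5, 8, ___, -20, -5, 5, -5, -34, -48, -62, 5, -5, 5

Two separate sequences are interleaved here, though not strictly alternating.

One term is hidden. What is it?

Reading positions in blocks of 6 reveals the pattern AAABBB — 2 tracks woven together.
Subsequence A = 50, 36, 22, 8, ?, -20, -34, -48, -62: arithmetic with common difference −14.
Subsequence B = 5, -5, 5, -5, 5, -5, 5, -5, 5: alternating ±5.
Filling subsequence A at index 5 by its rule yields -6.

-6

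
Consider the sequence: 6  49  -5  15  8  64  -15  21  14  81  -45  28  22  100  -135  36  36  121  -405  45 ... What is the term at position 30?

Split by position mod 4 into 4 tracks.
Subsequence A = 6, 8, 14, 22, 36: a Fibonacci-like recurrence a_n = a_{n-1} + a_{n-2}.
Subsequence B = 49, 64, 81, 100, 121: consecutive squares n² from n = 7.
Subsequence C = -5, -15, -45, -135, -405: multiplying by 3 each time.
Subsequence D = 15, 21, 28, 36, 45: triangular numbers n(n+1)/2 for n = 5, 6, ….
Position 30 → subsequence B, term 8 = 196.

196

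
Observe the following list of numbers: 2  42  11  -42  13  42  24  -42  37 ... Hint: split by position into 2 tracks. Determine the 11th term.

Positions 1, 3, 5, … form one subsequence and positions 2, 4, 6, … form another.
Track A = 2, 11, 13, 24, 37: a Fibonacci-like recurrence a_n = a_{n-1} + a_{n-2}.
Track B = 42, -42, 42, -42: alternating ±42.
The 11th slot belongs to track A; its 6th term is 61.

61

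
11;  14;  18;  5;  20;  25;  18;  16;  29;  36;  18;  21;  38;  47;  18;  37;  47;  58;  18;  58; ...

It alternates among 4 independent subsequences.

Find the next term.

56

Read the sequence 4 terms at a time; column i is its own pattern.
Track A: 11, 20, 29, 38, 47 — arithmetic, step +9.
Track B: 14, 25, 36, 47, 58 — arithmetic with common difference +11.
Track C: 18, 18, 18, 18, 18 — constant 18.
Track D: 5, 16, 21, 37, 58 — each term equals the sum of the previous two.
The 21st slot belongs to track A; its 6th term is 56.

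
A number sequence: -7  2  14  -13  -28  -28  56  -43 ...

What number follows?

The terms cycle through 2 interleaved subsequences.
Track A: -7, 14, -28, 56 — multiplying by -2 each time.
Track B: 2, -13, -28, -43 — subtracting 15 each time.
Position 9 → track A, term 5 = -112.

-112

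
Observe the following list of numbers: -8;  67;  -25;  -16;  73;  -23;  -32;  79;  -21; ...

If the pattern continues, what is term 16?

Read the sequence 3 terms at a time; column i is its own pattern.
Track A is -8, -16, -32, which is geometric with ratio 2.
Track B is 67, 73, 79, which is linear: a_n = 61 + 6·n.
Track C is -25, -23, -21, which is arithmetic with common difference +2.
The 16th slot belongs to track A; its 6th term is -256.

-256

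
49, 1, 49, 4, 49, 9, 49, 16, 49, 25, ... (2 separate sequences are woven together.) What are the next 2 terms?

Positions 1, 3, 5, … form one subsequence and positions 2, 4, 6, … form another.
Track A: 49, 49, 49, 49, 49. Constant 49.
Track B: 1, 4, 9, 16, 25. The squares 1², 2², 3², ….
Position 11 → track A, term 6 = 49.
Position 12 → track B, term 6 = 36.

49, 36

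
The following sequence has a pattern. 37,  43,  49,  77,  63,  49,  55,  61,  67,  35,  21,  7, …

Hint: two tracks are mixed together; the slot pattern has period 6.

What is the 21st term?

103

Reading positions in blocks of 6 reveals the pattern AAABBB — 2 tracks woven together.
Track A: 37, 43, 49, 55, 61, 67 — arithmetic with common difference +6.
Track B: 77, 63, 49, 35, 21, 7 — subtracting 14 each time.
The 21st slot belongs to track A; its 12th term is 103.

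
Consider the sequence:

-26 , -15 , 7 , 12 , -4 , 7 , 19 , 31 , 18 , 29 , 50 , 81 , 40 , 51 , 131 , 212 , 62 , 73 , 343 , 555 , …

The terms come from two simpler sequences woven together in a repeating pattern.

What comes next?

84

Reading positions in blocks of 4 reveals the pattern AABB — 2 tracks woven together.
Stream A is -26, -15, -4, 7, 18, 29, 40, 51, 62, 73, which is linear: a_n = -37 + 11·n.
Stream B is 7, 12, 19, 31, 50, 81, 131, 212, 343, 555, which is a Fibonacci-like recurrence a_n = a_{n-1} + a_{n-2}.
The 21st slot belongs to stream A; its 11th term is 84.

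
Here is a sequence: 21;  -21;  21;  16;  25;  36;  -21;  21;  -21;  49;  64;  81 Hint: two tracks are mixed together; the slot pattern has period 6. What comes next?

Positions follow the repeating pattern AAABBB; grouping by letter gives 2 tracks.
Subsequence A: 21, -21, 21, -21, 21, -21. Alternating ±21.
Subsequence B: 16, 25, 36, 49, 64, 81. Consecutive squares n² from n = 4.
Position 13 falls in subsequence A as its term 7, giving 21.

21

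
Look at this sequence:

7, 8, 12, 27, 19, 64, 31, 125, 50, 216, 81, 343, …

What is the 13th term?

131

Taking every 2nd term gives 2 separate tracks.
Track A: 7, 12, 19, 31, 50, 81 (each term equals the sum of the previous two).
Track B: 8, 27, 64, 125, 216, 343 (perfect cubes starting at 2³).
Position 13 falls in track A as its term 7, giving 131.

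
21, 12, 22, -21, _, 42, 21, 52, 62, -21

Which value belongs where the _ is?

Positions follow the repeating pattern ABB; grouping by letter gives 2 tracks.
Track A: 21, -21, 21, -21 (oscillating between 21 and -21).
Track B: 12, 22, ?, 42, 52, 62 (arithmetic, step +10).
The gap is track B's term 3; the rule gives 32.

32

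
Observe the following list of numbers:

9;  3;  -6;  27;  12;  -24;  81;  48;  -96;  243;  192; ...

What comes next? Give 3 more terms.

The slot pattern repeats as ABB (period 3), so there are 2 interleaved tracks.
Stream A: 9, 27, 81, 243 — powers of 3.
Stream B: 3, -6, 12, -24, 48, -96, 192 — geometric, ×-2 each step.
Term 12 comes from stream B (its 8th entry): -384.
Position 13 falls in stream A as its term 5, giving 729.
Position 14 falls in stream B as its term 9, giving 768.

-384, 729, 768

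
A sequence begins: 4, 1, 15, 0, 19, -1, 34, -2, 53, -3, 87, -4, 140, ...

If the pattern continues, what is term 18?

-7

The terms cycle through 2 interleaved subsequences.
Subsequence A: 4, 15, 19, 34, 53, 87, 140 — each term equals the sum of the previous two.
Subsequence B: 1, 0, -1, -2, -3, -4 — linear: a_n = 2 − n.
Position 18 → subsequence B, term 9 = -7.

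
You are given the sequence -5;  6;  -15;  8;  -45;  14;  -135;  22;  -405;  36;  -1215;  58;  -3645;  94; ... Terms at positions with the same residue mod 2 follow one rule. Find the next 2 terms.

The terms cycle through 2 interleaved subsequences.
Stream A is -5, -15, -45, -135, -405, -1215, -3645, which is a geometric progression (common ratio 3).
Stream B is 6, 8, 14, 22, 36, 58, 94, which is Fibonacci-style (each term is the sum of the two before it).
Position 15 falls in stream A as its term 8, giving -10935.
Term 16 comes from stream B (its 8th entry): 152.

-10935, 152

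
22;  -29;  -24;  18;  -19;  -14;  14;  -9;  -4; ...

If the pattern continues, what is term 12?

6

Positions follow the repeating pattern ABB; grouping by letter gives 2 tracks.
Stream A = 22, 18, 14: arithmetic, step −4.
Stream B = -29, -24, -19, -14, -9, -4: linear: a_n = -34 + 5·n.
Term 12 comes from stream B (its 8th entry): 6.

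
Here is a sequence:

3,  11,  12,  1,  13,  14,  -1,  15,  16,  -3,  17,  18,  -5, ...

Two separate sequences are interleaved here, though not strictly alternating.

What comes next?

19

Positions follow the repeating pattern ABB; grouping by letter gives 2 tracks.
Track A: 3, 1, -1, -3, -5. Subtracting 2 each time.
Track B: 11, 12, 13, 14, 15, 16, 17, 18. Arithmetic with common difference +1.
Position 14 falls in track B as its term 9, giving 19.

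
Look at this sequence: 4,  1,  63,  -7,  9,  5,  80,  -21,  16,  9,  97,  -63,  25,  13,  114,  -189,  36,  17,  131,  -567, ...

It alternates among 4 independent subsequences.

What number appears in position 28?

-5103

Split by position mod 4 into 4 tracks.
Track A is 4, 9, 16, 25, 36, which is perfect squares starting at 2².
Track B is 1, 5, 9, 13, 17, which is linear: a_n = -3 + 4·n.
Track C is 63, 80, 97, 114, 131, which is linear: a_n = 46 + 17·n.
Track D is -7, -21, -63, -189, -567, which is a geometric progression (common ratio 3).
Position 28 → track D, term 7 = -5103.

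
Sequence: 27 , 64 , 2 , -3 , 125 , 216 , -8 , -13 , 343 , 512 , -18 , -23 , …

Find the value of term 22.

Positions follow the repeating pattern AABB; grouping by letter gives 2 tracks.
Track A: 27, 64, 125, 216, 343, 512. Consecutive cubes n³ from n = 3.
Track B: 2, -3, -8, -13, -18, -23. Arithmetic, step −5.
The 22nd slot belongs to track A; its 12th term is 2744.

2744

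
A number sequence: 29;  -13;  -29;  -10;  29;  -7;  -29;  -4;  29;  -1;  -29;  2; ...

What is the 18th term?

11

Split by position mod 2 into 2 tracks.
Stream A: 29, -29, 29, -29, 29, -29 (oscillating between 29 and -29).
Stream B: -13, -10, -7, -4, -1, 2 (arithmetic, step +3).
Position 18 falls in stream B as its term 9, giving 11.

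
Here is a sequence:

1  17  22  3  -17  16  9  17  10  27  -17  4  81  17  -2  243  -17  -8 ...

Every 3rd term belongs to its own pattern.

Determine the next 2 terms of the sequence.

729, 17

Taking every 3rd term gives 3 separate tracks.
Track A = 1, 3, 9, 27, 81, 243: powers 3^0, 3^1, 3^2, ….
Track B = 17, -17, 17, -17, 17, -17: the oscillation 17·(−1)^(n+1).
Track C = 22, 16, 10, 4, -2, -8: arithmetic with common difference −6.
Term 19 comes from track A (its 7th entry): 729.
The 20th slot belongs to track B; its 7th term is 17.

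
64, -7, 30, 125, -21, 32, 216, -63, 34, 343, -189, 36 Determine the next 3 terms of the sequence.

512, -567, 38

The terms cycle through 3 interleaved subsequences.
Track A is 64, 125, 216, 343, which is perfect cubes starting at 4³.
Track B is -7, -21, -63, -189, which is geometric with ratio 3.
Track C is 30, 32, 34, 36, which is adding 2 each time.
The 13th slot belongs to track A; its 5th term is 512.
Term 14 comes from track B (its 5th entry): -567.
Position 15 → track C, term 5 = 38.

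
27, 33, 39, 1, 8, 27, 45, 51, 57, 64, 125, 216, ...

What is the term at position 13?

The slot pattern repeats as AAABBB (period 6), so there are 2 interleaved tracks.
Track A is 27, 33, 39, 45, 51, 57, which is linear: a_n = 21 + 6·n.
Track B is 1, 8, 27, 64, 125, 216, which is the cubes 1³, 2³, 3³, ….
Position 13 falls in track A as its term 7, giving 63.

63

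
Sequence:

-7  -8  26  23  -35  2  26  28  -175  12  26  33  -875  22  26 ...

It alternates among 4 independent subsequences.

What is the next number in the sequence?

Split by position mod 4: positions 1, 5, 9, … form one track, and each other residue class forms its own.
Subsequence A: -7, -35, -175, -875. Geometric with ratio 5.
Subsequence B: -8, 2, 12, 22. Arithmetic, step +10.
Subsequence C: 26, 26, 26, 26. Always 26.
Subsequence D: 23, 28, 33. Arithmetic, step +5.
Term 16 comes from subsequence D (its 4th entry): 38.

38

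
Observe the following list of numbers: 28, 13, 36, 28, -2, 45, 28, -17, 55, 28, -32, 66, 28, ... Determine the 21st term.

105

Split by position mod 3: positions 1, 4, 7, … form one track, and each other residue class forms its own.
Track A: 28, 28, 28, 28, 28 (the constant sequence 28).
Track B: 13, -2, -17, -32 (arithmetic with common difference −15).
Track C: 36, 45, 55, 66 (triangular numbers starting at T_8).
Position 21 → track C, term 7 = 105.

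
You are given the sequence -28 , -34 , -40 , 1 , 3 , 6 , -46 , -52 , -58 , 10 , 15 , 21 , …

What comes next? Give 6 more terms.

-64, -70, -76, 28, 36, 45

Positions follow the repeating pattern AAABBB; grouping by letter gives 2 tracks.
Track A = -28, -34, -40, -46, -52, -58: arithmetic with common difference −6.
Track B = 1, 3, 6, 10, 15, 21: the triangular numbers T_1, T_2, ….
Position 13 falls in track A as its term 7, giving -64.
Position 14 falls in track A as its term 8, giving -70.
Position 15 falls in track A as its term 9, giving -76.
Position 16 → track B, term 7 = 28.
Position 17 falls in track B as its term 8, giving 36.
Term 18 comes from track B (its 9th entry): 45.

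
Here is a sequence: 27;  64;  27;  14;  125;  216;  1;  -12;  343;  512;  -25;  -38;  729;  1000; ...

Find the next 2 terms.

-51, -64

Reading positions in blocks of 4 reveals the pattern AABB — 2 tracks woven together.
Stream A is 27, 64, 125, 216, 343, 512, 729, 1000, which is the cubes 3³, 4³, 5³, ….
Stream B is 27, 14, 1, -12, -25, -38, which is arithmetic, step −13.
The 15th slot belongs to stream B; its 7th term is -51.
Position 16 falls in stream B as its term 8, giving -64.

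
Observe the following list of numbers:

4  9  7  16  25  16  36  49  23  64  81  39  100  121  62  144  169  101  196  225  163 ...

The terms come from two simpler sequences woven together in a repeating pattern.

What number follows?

256

Positions follow the repeating pattern AAB; grouping by letter gives 2 tracks.
Track A: 4, 9, 16, 25, 36, 49, 64, 81, 100, 121, 144, 169, 196, 225 (perfect squares starting at 2²).
Track B: 7, 16, 23, 39, 62, 101, 163 (each term equals the sum of the previous two).
Term 22 comes from track A (its 15th entry): 256.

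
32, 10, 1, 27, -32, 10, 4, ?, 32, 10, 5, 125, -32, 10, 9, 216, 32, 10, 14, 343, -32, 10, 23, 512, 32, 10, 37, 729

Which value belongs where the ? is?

64

Taking every 4th term gives 4 separate tracks.
Stream A is 32, -32, 32, -32, 32, -32, 32, which is alternating ±32.
Stream B is 10, 10, 10, 10, 10, 10, 10, which is the constant sequence 10.
Stream C is 1, 4, 5, 9, 14, 23, 37, which is Fibonacci-style (each term is the sum of the two before it).
Stream D is 27, ?, 125, 216, 343, 512, 729, which is consecutive cubes n³ from n = 3.
So the missing entry in stream D is 64.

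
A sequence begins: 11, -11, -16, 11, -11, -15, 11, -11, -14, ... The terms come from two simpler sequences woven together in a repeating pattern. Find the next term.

Reading positions in blocks of 3 reveals the pattern AAB — 2 tracks woven together.
Subsequence A: 11, -11, 11, -11, 11, -11. Oscillating between 11 and -11.
Subsequence B: -16, -15, -14. Adding 1 each time.
Term 10 comes from subsequence A (its 7th entry): 11.

11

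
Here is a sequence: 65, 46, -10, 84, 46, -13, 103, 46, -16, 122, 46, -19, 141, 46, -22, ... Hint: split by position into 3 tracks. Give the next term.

The terms cycle through 3 interleaved subsequences.
Track A: 65, 84, 103, 122, 141. Adding 19 each time.
Track B: 46, 46, 46, 46, 46. Always 46.
Track C: -10, -13, -16, -19, -22. Arithmetic, step −3.
Position 16 → track A, term 6 = 160.

160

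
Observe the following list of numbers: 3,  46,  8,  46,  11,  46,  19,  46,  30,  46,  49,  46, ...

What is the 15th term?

Split by position mod 2 into 2 tracks.
Track A: 3, 8, 11, 19, 30, 49. Each term equals the sum of the previous two.
Track B: 46, 46, 46, 46, 46, 46. The constant sequence 46.
Position 15 falls in track A as its term 8, giving 128.

128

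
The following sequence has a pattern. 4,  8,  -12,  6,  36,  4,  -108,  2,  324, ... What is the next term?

0

Odd-indexed and even-indexed terms follow separate rules.
Track A: 4, -12, 36, -108, 324 (multiplying by -3 each time).
Track B: 8, 6, 4, 2 (arithmetic, step −2).
Term 10 comes from track B (its 5th entry): 0.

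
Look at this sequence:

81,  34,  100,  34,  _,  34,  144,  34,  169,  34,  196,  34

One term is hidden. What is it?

Taking every 2nd term gives 2 separate tracks.
Track A = 81, 100, ?, 144, 169, 196: consecutive squares n² from n = 9.
Track B = 34, 34, 34, 34, 34, 34: always 34.
Filling track A at index 3 by its rule yields 121.

121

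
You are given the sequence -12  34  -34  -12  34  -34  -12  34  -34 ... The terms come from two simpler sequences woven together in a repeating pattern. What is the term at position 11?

The slot pattern repeats as ABB (period 3), so there are 2 interleaved tracks.
Track A: -12, -12, -12. The constant sequence -12.
Track B: 34, -34, 34, -34, 34, -34. The oscillation 34·(−1)^(n+1).
Term 11 comes from track B (its 7th entry): 34.

34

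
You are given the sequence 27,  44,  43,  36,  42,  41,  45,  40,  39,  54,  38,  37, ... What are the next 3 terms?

Positions follow the repeating pattern ABB; grouping by letter gives 2 tracks.
Stream A: 27, 36, 45, 54 (arithmetic, step +9).
Stream B: 44, 43, 42, 41, 40, 39, 38, 37 (arithmetic with common difference −1).
The 13th slot belongs to stream A; its 5th term is 63.
Term 14 comes from stream B (its 9th entry): 36.
Position 15 falls in stream B as its term 10, giving 35.

63, 36, 35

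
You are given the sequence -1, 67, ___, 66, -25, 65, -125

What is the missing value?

-5

Taking every 2nd term gives 2 separate tracks.
Stream A: -1, ?, -25, -125. A geometric progression (common ratio 5).
Stream B: 67, 66, 65. Subtracting 1 each time.
So the missing entry in stream A is -5.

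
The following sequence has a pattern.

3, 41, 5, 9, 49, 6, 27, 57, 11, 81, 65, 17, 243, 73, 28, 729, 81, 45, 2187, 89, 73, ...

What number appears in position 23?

97

Split by position mod 3: positions 1, 4, 7, … form one track, and each other residue class forms its own.
Subsequence A is 3, 9, 27, 81, 243, 729, 2187, which is powers 3^1, 3^2, 3^3, ….
Subsequence B is 41, 49, 57, 65, 73, 81, 89, which is adding 8 each time.
Subsequence C is 5, 6, 11, 17, 28, 45, 73, which is each term equals the sum of the previous two.
Position 23 falls in subsequence B as its term 8, giving 97.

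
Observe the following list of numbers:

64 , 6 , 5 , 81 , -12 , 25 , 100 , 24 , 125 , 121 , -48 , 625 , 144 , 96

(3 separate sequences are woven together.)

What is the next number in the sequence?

Split by position mod 3: positions 1, 4, 7, … form one track, and each other residue class forms its own.
Stream A is 64, 81, 100, 121, 144, which is the squares 8², 9², 10², ….
Stream B is 6, -12, 24, -48, 96, which is a geometric progression (common ratio -2).
Stream C is 5, 25, 125, 625, which is successive powers of 5.
The 15th slot belongs to stream C; its 5th term is 3125.

3125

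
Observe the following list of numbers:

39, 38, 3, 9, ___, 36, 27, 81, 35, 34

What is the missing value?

The slot pattern repeats as AABB (period 4), so there are 2 interleaved tracks.
Track A = 39, 38, ?, 36, 35, 34: arithmetic, step −1.
Track B = 3, 9, 27, 81: powers 3^1, 3^2, 3^3, ….
So the missing entry in track A is 37.

37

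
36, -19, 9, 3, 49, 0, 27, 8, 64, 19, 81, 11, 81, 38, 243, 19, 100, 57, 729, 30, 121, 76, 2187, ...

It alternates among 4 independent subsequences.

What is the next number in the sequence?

Taking every 4th term gives 4 separate tracks.
Track A = 36, 49, 64, 81, 100, 121: the squares 6², 7², 8², ….
Track B = -19, 0, 19, 38, 57, 76: adding 19 each time.
Track C = 9, 27, 81, 243, 729, 2187: powers of 3.
Track D = 3, 8, 11, 19, 30: Fibonacci-style (each term is the sum of the two before it).
The 24th slot belongs to track D; its 6th term is 49.

49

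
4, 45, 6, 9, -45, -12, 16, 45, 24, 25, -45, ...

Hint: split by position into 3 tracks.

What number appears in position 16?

49

Read the sequence 3 terms at a time; column i is its own pattern.
Stream A: 4, 9, 16, 25. Consecutive squares n² from n = 2.
Stream B: 45, -45, 45, -45. The oscillation 45·(−1)^(n+1).
Stream C: 6, -12, 24. Multiplying by -2 each time.
Term 16 comes from stream A (its 6th entry): 49.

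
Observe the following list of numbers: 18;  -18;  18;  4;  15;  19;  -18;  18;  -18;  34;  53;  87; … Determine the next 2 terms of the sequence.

18, -18

The slot pattern repeats as AAABBB (period 6), so there are 2 interleaved tracks.
Subsequence A = 18, -18, 18, -18, 18, -18: the oscillation 18·(−1)^(n+1).
Subsequence B = 4, 15, 19, 34, 53, 87: Fibonacci-style (each term is the sum of the two before it).
Term 13 comes from subsequence A (its 7th entry): 18.
Position 14 falls in subsequence A as its term 8, giving -18.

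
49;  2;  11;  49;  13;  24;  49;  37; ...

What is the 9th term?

61

The slot pattern repeats as ABB (period 3), so there are 2 interleaved tracks.
Stream A = 49, 49, 49: the constant sequence 49.
Stream B = 2, 11, 13, 24, 37: each term equals the sum of the previous two.
Position 9 falls in stream B as its term 6, giving 61.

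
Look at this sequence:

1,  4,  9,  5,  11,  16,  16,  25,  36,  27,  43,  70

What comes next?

49

Reading positions in blocks of 6 reveals the pattern AAABBB — 2 tracks woven together.
Track A is 1, 4, 9, 16, 25, 36, which is consecutive squares n² from n = 1.
Track B is 5, 11, 16, 27, 43, 70, which is a Fibonacci-like recurrence a_n = a_{n-1} + a_{n-2}.
Position 13 falls in track A as its term 7, giving 49.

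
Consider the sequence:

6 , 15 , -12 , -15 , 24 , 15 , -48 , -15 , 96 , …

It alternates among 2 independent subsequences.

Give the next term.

15

Taking every 2nd term gives 2 separate tracks.
Stream A: 6, -12, 24, -48, 96 — a geometric progression (common ratio -2).
Stream B: 15, -15, 15, -15 — alternating ±15.
Position 10 → stream B, term 5 = 15.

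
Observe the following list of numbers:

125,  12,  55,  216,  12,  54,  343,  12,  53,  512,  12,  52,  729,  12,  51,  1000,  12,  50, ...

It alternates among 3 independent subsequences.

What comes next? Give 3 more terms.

Split by position mod 3 into 3 tracks.
Track A: 125, 216, 343, 512, 729, 1000. The cubes 5³, 6³, 7³, ….
Track B: 12, 12, 12, 12, 12, 12. Constant 12.
Track C: 55, 54, 53, 52, 51, 50. Arithmetic with common difference −1.
Position 19 falls in track A as its term 7, giving 1331.
Position 20 falls in track B as its term 7, giving 12.
Term 21 comes from track C (its 7th entry): 49.

1331, 12, 49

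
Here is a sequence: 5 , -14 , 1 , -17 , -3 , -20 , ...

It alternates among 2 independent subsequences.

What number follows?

Odd-indexed and even-indexed terms follow separate rules.
Track A = 5, 1, -3: subtracting 4 each time.
Track B = -14, -17, -20: subtracting 3 each time.
The 7th slot belongs to track A; its 4th term is -7.

-7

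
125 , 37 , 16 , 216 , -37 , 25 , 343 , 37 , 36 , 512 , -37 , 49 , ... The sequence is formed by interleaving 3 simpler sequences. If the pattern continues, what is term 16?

Split by position mod 3: positions 1, 4, 7, … form one track, and each other residue class forms its own.
Track A: 125, 216, 343, 512 — consecutive cubes n³ from n = 5.
Track B: 37, -37, 37, -37 — alternating ±37.
Track C: 16, 25, 36, 49 — the squares 4², 5², 6², ….
The 16th slot belongs to track A; its 6th term is 1000.

1000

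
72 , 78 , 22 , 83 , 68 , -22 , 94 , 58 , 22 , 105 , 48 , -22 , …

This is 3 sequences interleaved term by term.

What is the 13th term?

Read the sequence 3 terms at a time; column i is its own pattern.
Track A: 72, 83, 94, 105 — arithmetic, step +11.
Track B: 78, 68, 58, 48 — arithmetic with common difference −10.
Track C: 22, -22, 22, -22 — oscillating between 22 and -22.
The 13th slot belongs to track A; its 5th term is 116.

116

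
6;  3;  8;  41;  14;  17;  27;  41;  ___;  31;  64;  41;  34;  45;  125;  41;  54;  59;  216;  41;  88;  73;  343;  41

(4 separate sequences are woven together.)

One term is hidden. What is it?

20

Split by position mod 4: positions 1, 5, 9, … form one track, and each other residue class forms its own.
Track A is 6, 14, ?, 34, 54, 88, which is each term equals the sum of the previous two.
Track B is 3, 17, 31, 45, 59, 73, which is arithmetic, step +14.
Track C is 8, 27, 64, 125, 216, 343, which is perfect cubes starting at 2³.
Track D is 41, 41, 41, 41, 41, 41, which is constant 41.
Filling track A at index 3 by its rule yields 20.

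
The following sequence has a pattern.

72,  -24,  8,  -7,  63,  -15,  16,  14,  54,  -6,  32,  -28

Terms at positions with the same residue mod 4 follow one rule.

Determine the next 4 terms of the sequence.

Taking every 4th term gives 4 separate tracks.
Track A: 72, 63, 54 — arithmetic with common difference −9.
Track B: -24, -15, -6 — linear: a_n = -33 + 9·n.
Track C: 8, 16, 32 — successive powers of 2.
Track D: -7, 14, -28 — geometric with ratio -2.
Term 13 comes from track A (its 4th entry): 45.
Term 14 comes from track B (its 4th entry): 3.
Position 15 falls in track C as its term 4, giving 64.
Position 16 falls in track D as its term 4, giving 56.

45, 3, 64, 56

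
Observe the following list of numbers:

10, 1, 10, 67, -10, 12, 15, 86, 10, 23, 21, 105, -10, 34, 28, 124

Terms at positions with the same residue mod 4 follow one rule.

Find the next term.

10

Taking every 4th term gives 4 separate tracks.
Track A is 10, -10, 10, -10, which is oscillating between 10 and -10.
Track B is 1, 12, 23, 34, which is adding 11 each time.
Track C is 10, 15, 21, 28, which is triangular numbers starting at T_4.
Track D is 67, 86, 105, 124, which is arithmetic, step +19.
The 17th slot belongs to track A; its 5th term is 10.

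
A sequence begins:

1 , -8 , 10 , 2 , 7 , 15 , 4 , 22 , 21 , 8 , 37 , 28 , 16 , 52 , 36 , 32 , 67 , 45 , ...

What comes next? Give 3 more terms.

64, 82, 55

Split by position mod 3 into 3 tracks.
Subsequence A is 1, 2, 4, 8, 16, 32, which is powers 2^0, 2^1, 2^2, ….
Subsequence B is -8, 7, 22, 37, 52, 67, which is arithmetic, step +15.
Subsequence C is 10, 15, 21, 28, 36, 45, which is triangular numbers starting at T_4.
Position 19 → subsequence A, term 7 = 64.
Position 20 → subsequence B, term 7 = 82.
Term 21 comes from subsequence C (its 7th entry): 55.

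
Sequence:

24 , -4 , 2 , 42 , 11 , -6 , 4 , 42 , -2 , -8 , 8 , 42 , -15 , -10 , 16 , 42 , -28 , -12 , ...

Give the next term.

32

Taking every 4th term gives 4 separate tracks.
Stream A = 24, 11, -2, -15, -28: subtracting 13 each time.
Stream B = -4, -6, -8, -10, -12: arithmetic with common difference −2.
Stream C = 2, 4, 8, 16: multiplying by 2 each time.
Stream D = 42, 42, 42, 42: the constant sequence 42.
Position 19 → stream C, term 5 = 32.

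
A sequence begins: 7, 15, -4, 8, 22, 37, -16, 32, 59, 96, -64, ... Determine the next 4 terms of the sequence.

Positions follow the repeating pattern AABB; grouping by letter gives 2 tracks.
Track A: 7, 15, 22, 37, 59, 96. A Fibonacci-like recurrence a_n = a_{n-1} + a_{n-2}.
Track B: -4, 8, -16, 32, -64. Geometric with ratio -2.
Position 12 falls in track B as its term 6, giving 128.
Position 13 falls in track A as its term 7, giving 155.
Term 14 comes from track A (its 8th entry): 251.
Position 15 falls in track B as its term 7, giving -256.

128, 155, 251, -256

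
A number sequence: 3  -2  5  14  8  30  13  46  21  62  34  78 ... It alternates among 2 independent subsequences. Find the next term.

55

Positions 1, 3, 5, … form one subsequence and positions 2, 4, 6, … form another.
Track A: 3, 5, 8, 13, 21, 34 — each term equals the sum of the previous two.
Track B: -2, 14, 30, 46, 62, 78 — adding 16 each time.
Position 13 → track A, term 7 = 55.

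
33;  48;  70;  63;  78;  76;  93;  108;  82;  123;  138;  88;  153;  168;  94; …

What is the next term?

183

Reading positions in blocks of 3 reveals the pattern AAB — 2 tracks woven together.
Track A = 33, 48, 63, 78, 93, 108, 123, 138, 153, 168: arithmetic with common difference +15.
Track B = 70, 76, 82, 88, 94: arithmetic with common difference +6.
The 16th slot belongs to track A; its 11th term is 183.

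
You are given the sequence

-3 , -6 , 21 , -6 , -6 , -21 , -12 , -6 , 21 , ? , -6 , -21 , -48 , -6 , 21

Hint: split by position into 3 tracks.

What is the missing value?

Read the sequence 3 terms at a time; column i is its own pattern.
Track A: -3, -6, -12, ?, -48. Geometric, ×2 each step.
Track B: -6, -6, -6, -6, -6. The constant sequence -6.
Track C: 21, -21, 21, -21, 21. The oscillation 21·(−1)^(n+1).
The gap is track A's term 4; the rule gives -24.

-24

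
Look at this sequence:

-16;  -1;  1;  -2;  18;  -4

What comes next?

35

Split by position mod 2 into 2 tracks.
Track A: -16, 1, 18 — arithmetic, step +17.
Track B: -1, -2, -4 — multiplying by 2 each time.
Term 7 comes from track A (its 4th entry): 35.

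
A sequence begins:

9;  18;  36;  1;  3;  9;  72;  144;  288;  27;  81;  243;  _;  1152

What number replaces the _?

576

The slot pattern repeats as AAABBB (period 6), so there are 2 interleaved tracks.
Track A: 9, 18, 36, 72, 144, 288, ?, 1152 (a geometric progression (common ratio 2)).
Track B: 1, 3, 9, 27, 81, 243 (powers of 3).
Filling track A at index 7 by its rule yields 576.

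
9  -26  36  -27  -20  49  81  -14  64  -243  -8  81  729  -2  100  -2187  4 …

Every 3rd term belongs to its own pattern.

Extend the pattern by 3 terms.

Taking every 3rd term gives 3 separate tracks.
Track A: 9, -27, 81, -243, 729, -2187 (geometric, ×-3 each step).
Track B: -26, -20, -14, -8, -2, 4 (adding 6 each time).
Track C: 36, 49, 64, 81, 100 (perfect squares starting at 6²).
Position 18 → track C, term 6 = 121.
Position 19 → track A, term 7 = 6561.
The 20th slot belongs to track B; its 7th term is 10.

121, 6561, 10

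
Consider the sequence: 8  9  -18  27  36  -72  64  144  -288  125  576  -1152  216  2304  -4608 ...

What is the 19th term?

The slot pattern repeats as ABB (period 3), so there are 2 interleaved tracks.
Subsequence A: 8, 27, 64, 125, 216 — perfect cubes starting at 2³.
Subsequence B: 9, -18, 36, -72, 144, -288, 576, -1152, 2304, -4608 — geometric, ×-2 each step.
Position 19 → subsequence A, term 7 = 512.

512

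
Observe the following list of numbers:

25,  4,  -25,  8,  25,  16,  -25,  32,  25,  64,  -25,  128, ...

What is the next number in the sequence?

Split by position mod 2 into 2 tracks.
Subsequence A is 25, -25, 25, -25, 25, -25, which is the oscillation 25·(−1)^(n+1).
Subsequence B is 4, 8, 16, 32, 64, 128, which is successive powers of 2.
Term 13 comes from subsequence A (its 7th entry): 25.

25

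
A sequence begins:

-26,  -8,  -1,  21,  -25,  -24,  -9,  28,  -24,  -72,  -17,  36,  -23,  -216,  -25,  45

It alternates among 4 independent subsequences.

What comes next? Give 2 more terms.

Split by position mod 4 into 4 tracks.
Track A is -26, -25, -24, -23, which is adding 1 each time.
Track B is -8, -24, -72, -216, which is geometric, ×3 each step.
Track C is -1, -9, -17, -25, which is subtracting 8 each time.
Track D is 21, 28, 36, 45, which is the triangular numbers T_6, T_7, ….
The 17th slot belongs to track A; its 5th term is -22.
Position 18 falls in track B as its term 5, giving -648.

-22, -648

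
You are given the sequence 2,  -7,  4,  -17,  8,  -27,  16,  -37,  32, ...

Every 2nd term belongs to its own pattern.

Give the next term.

-47

Taking every 2nd term gives 2 separate tracks.
Stream A is 2, 4, 8, 16, 32, which is powers of 2.
Stream B is -7, -17, -27, -37, which is arithmetic with common difference −10.
Position 10 → stream B, term 5 = -47.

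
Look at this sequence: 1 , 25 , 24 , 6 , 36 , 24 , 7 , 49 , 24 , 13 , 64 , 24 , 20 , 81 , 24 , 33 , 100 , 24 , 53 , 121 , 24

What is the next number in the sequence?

Taking every 3rd term gives 3 separate tracks.
Track A is 1, 6, 7, 13, 20, 33, 53, which is each term equals the sum of the previous two.
Track B is 25, 36, 49, 64, 81, 100, 121, which is perfect squares starting at 5².
Track C is 24, 24, 24, 24, 24, 24, 24, which is the constant sequence 24.
Term 22 comes from track A (its 8th entry): 86.

86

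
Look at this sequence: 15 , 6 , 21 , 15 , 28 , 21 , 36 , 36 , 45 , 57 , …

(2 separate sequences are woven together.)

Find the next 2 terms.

The terms cycle through 2 interleaved subsequences.
Track A is 15, 21, 28, 36, 45, which is triangular numbers n(n+1)/2 for n = 5, 6, ….
Track B is 6, 15, 21, 36, 57, which is a Fibonacci-like recurrence a_n = a_{n-1} + a_{n-2}.
Term 11 comes from track A (its 6th entry): 55.
Position 12 → track B, term 6 = 93.

55, 93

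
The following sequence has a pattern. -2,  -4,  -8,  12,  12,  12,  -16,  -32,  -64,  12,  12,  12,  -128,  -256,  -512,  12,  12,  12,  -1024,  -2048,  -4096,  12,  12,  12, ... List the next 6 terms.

The slot pattern repeats as AAABBB (period 6), so there are 2 interleaved tracks.
Stream A: -2, -4, -8, -16, -32, -64, -128, -256, -512, -1024, -2048, -4096. Multiplying by 2 each time.
Stream B: 12, 12, 12, 12, 12, 12, 12, 12, 12, 12, 12, 12. The constant sequence 12.
Position 25 falls in stream A as its term 13, giving -8192.
The 26th slot belongs to stream A; its 14th term is -16384.
Position 27 → stream A, term 15 = -32768.
Term 28 comes from stream B (its 13th entry): 12.
Term 29 comes from stream B (its 14th entry): 12.
Term 30 comes from stream B (its 15th entry): 12.

-8192, -16384, -32768, 12, 12, 12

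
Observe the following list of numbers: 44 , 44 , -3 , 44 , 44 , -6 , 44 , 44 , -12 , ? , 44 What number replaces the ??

Reading positions in blocks of 3 reveals the pattern AAB — 2 tracks woven together.
Track A = 44, 44, 44, 44, 44, 44, ?, 44: always 44.
Track B = -3, -6, -12: geometric, ×2 each step.
Filling track A at index 7 by its rule yields 44.

44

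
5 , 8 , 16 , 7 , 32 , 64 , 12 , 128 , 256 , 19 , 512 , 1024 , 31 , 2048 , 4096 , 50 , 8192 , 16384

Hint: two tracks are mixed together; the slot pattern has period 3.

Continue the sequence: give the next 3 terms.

81, 32768, 65536

Positions follow the repeating pattern ABB; grouping by letter gives 2 tracks.
Track A: 5, 7, 12, 19, 31, 50. Fibonacci-style (each term is the sum of the two before it).
Track B: 8, 16, 32, 64, 128, 256, 512, 1024, 2048, 4096, 8192, 16384. Geometric, ×2 each step.
Term 19 comes from track A (its 7th entry): 81.
Term 20 comes from track B (its 13th entry): 32768.
Position 21 → track B, term 14 = 65536.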